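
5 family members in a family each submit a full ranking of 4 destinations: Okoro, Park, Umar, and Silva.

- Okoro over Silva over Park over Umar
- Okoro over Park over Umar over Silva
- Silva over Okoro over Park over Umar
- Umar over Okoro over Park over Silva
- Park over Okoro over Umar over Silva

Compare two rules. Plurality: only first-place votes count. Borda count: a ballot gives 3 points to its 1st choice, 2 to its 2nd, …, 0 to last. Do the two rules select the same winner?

Yes

Plurality first-place counts: Okoro 2, Park 1, Umar 1, Silva 1 → Okoro.
Borda totals: Okoro 12, Park 8, Umar 5, Silva 5 → Okoro.
The two rules agree on Okoro.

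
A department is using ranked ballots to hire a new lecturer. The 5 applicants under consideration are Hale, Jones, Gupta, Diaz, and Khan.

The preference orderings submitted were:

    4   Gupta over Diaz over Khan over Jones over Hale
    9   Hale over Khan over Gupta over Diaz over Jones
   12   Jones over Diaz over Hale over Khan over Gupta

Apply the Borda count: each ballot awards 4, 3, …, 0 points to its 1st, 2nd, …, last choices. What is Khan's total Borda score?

Borda scores:
  Hale: 4·0 + 9·4 + 12·2 = 60
  Jones: 4·1 + 9·0 + 12·4 = 52
  Gupta: 4·4 + 9·2 + 12·0 = 34
  Diaz: 4·3 + 9·1 + 12·3 = 57
  Khan: 4·2 + 9·3 + 12·1 = 47

47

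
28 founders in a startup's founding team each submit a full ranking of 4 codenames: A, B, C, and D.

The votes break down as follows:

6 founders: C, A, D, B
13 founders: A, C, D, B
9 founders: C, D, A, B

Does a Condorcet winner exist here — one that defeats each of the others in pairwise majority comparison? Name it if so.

C

Head-to-head results (28 voters total):
A vs B: A wins 28–0.
A vs C: C wins 15–13.
A vs D: A wins 19–9.
B vs C: C wins 28–0.
B vs D: D wins 28–0.
C vs D: C wins 28–0.
C beats each rival — A (15–13), B (28–0), D (28–0) — so C is the Condorcet winner.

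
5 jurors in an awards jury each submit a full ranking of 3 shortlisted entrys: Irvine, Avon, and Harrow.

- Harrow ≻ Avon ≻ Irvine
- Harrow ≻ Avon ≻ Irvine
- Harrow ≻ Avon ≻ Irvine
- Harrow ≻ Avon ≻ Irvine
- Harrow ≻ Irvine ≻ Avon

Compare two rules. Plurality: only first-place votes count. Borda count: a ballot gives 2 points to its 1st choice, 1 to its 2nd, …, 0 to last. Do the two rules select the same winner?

Plurality first-place counts: Irvine 0, Avon 0, Harrow 5 → Harrow.
Borda totals: Irvine 1, Avon 4, Harrow 10 → Harrow.
The two rules agree on Harrow.

Yes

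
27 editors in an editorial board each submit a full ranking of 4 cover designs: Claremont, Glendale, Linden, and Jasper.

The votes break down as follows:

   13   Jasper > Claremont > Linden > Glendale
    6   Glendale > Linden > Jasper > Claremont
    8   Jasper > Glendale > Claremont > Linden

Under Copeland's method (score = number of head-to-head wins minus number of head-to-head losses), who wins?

Jasper

Pairwise results:
  Claremont vs Glendale: Glendale wins 14–13.
  Claremont vs Linden: Claremont wins 21–6.
  Claremont vs Jasper: Jasper wins 27–0.
  Glendale vs Linden: Glendale wins 14–13.
  Glendale vs Jasper: Jasper wins 21–6.
  Linden vs Jasper: Jasper wins 21–6.
Copeland scores (wins − losses):
  Claremont: 1 − 2 = -1
  Glendale: 2 − 1 = 1
  Linden: 0 − 3 = -3
  Jasper: 3 − 0 = 3
Jasper has the best Copeland score.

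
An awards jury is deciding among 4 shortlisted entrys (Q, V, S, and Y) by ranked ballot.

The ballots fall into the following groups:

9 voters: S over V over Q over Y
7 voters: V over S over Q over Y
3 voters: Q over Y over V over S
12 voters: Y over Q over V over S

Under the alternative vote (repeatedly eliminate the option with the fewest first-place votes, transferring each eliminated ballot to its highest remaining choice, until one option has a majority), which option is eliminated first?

Q

Round 1: Y 12, S 9, V 7, Q 3. Q has the fewest and is eliminated.
Round 2: Y 15, S 9, V 7. V has the fewest and is eliminated.
Round 3: S 16, Y 15. S has a majority.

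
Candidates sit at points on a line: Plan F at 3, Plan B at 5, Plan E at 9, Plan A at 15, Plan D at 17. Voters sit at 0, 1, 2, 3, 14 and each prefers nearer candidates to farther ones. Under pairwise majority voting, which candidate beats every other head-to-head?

Plan F

With single-peaked preferences on a line, the Condorcet winner is the candidate closest to the median voter.
The median voter (position 2) is closest to Plan F at 3.
Check: Plan F vs Plan D — voters closer to Plan F: 4 of 5.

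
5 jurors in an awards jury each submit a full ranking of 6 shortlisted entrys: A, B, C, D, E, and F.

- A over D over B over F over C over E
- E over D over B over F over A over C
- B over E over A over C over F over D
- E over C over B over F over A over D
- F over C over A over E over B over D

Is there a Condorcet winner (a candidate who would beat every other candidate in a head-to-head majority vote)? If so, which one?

Head-to-head results (5 voters total):
A vs B: B wins 3–2.
A vs C: A wins 3–2.
A vs D: A wins 4–1.
A vs E: E wins 3–2.
A vs F: F wins 3–2.
B vs C: B wins 3–2.
B vs D: B wins 3–2.
B vs E: E wins 3–2.
B vs F: B wins 4–1.
C vs D: C wins 3–2.
C vs E: E wins 3–2.
C vs F: F wins 3–2.
D vs E: E wins 4–1.
D vs F: F wins 3–2.
E vs F: E wins 3–2.
E beats each rival — A (3–2), B (3–2), C (3–2), D (4–1), F (3–2) — so E is the Condorcet winner.

E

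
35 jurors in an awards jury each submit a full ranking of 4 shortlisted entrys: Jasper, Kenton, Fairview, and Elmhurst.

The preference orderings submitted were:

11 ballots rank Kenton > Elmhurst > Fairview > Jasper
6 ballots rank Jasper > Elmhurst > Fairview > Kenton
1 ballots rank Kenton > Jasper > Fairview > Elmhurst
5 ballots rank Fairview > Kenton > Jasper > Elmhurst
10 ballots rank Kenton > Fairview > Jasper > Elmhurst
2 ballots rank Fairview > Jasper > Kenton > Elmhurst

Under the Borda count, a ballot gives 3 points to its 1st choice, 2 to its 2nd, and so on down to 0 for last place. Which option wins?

Borda scores:
  Jasper: 11·0 + 6·3 + 2 + 5·1 + 10·1 + 2·2 = 39
  Kenton: 11·3 + 6·0 + 3 + 5·2 + 10·3 + 2·1 = 78
  Fairview: 11·1 + 6·1 + 1 + 5·3 + 10·2 + 2·3 = 59
  Elmhurst: 11·2 + 6·2 + 0 + 5·0 + 10·0 + 2·0 = 34
Kenton has the highest total.

Kenton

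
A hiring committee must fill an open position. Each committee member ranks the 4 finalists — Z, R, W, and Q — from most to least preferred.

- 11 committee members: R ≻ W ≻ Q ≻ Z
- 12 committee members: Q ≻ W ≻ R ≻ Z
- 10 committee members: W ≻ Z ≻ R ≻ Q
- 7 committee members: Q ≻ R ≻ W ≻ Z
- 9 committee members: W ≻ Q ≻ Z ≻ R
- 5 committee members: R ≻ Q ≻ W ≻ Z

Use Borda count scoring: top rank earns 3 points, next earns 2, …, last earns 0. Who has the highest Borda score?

W

Borda scores:
  Z: 11·0 + 12·0 + 10·2 + 7·0 + 9·1 + 5·0 = 29
  R: 11·3 + 12·1 + 10·1 + 7·2 + 9·0 + 5·3 = 84
  W: 11·2 + 12·2 + 10·3 + 7·1 + 9·3 + 5·1 = 115
  Q: 11·1 + 12·3 + 10·0 + 7·3 + 9·2 + 5·2 = 96
W has the highest total.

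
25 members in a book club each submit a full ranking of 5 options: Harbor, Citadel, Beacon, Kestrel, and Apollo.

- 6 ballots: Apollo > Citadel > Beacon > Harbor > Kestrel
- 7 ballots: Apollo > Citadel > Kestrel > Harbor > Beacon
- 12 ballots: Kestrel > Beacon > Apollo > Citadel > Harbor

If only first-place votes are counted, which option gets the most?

Apollo

First-place vote totals:
  Harbor: 0
  Citadel: 0
  Beacon: 0
  Kestrel: 12
  Apollo: 13
Apollo has the most first-place votes.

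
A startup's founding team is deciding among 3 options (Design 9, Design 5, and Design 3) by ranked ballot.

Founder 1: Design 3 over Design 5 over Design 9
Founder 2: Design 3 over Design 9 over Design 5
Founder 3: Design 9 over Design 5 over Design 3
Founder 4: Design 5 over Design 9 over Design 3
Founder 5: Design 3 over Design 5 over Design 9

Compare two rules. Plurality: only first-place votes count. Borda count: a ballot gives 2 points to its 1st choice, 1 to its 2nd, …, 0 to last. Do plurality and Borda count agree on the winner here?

Plurality first-place counts: Design 9 1, Design 5 1, Design 3 3 → Design 3.
Borda totals: Design 9 4, Design 5 5, Design 3 6 → Design 3.
The two rules agree on Design 3.

Yes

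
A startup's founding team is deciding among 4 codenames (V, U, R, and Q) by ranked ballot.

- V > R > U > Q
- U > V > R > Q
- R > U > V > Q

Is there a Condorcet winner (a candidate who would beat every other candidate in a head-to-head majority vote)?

Head-to-head results (3 voters total):
V vs U: U wins 2–1.
V vs R: V wins 2–1.
V vs Q: V wins 3–0.
U vs R: R wins 2–1.
U vs Q: U wins 3–0.
R vs Q: R wins 3–0.
No candidate beats all others: V beats R beats U beats V, a majority cycle.

No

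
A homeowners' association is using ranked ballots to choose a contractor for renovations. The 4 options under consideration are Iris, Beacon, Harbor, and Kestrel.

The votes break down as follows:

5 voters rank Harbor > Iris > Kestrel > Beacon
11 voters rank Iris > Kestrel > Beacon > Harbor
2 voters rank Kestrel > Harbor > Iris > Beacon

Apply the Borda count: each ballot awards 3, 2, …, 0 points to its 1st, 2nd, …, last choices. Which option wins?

Iris

Borda scores:
  Iris: 5·2 + 11·3 + 2·1 = 45
  Beacon: 5·0 + 11·1 + 2·0 = 11
  Harbor: 5·3 + 11·0 + 2·2 = 19
  Kestrel: 5·1 + 11·2 + 2·3 = 33
Iris has the highest total.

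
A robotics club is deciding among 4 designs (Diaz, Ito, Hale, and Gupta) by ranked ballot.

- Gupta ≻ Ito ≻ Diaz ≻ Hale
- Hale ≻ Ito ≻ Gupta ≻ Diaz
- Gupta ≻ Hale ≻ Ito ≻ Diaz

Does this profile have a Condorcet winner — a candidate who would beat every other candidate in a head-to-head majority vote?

Head-to-head results (3 voters total):
Diaz vs Ito: Ito wins 3–0.
Diaz vs Hale: Hale wins 2–1.
Diaz vs Gupta: Gupta wins 3–0.
Ito vs Hale: Hale wins 2–1.
Ito vs Gupta: Gupta wins 2–1.
Hale vs Gupta: Gupta wins 2–1.
Gupta beats each rival — Diaz (3–0), Ito (2–1), Hale (2–1) — so Gupta is the Condorcet winner.

Yes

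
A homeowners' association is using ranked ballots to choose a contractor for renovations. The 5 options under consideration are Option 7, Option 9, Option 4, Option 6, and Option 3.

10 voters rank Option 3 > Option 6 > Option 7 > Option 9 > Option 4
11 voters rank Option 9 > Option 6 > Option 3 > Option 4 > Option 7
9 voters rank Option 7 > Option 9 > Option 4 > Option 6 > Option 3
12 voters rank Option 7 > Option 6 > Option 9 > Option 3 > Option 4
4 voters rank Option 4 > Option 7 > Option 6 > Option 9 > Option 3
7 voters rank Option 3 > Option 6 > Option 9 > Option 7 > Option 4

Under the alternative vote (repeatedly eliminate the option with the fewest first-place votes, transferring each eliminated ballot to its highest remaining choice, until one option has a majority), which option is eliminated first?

Round 1: Option 7 21, Option 3 17, Option 9 11, Option 4 4, Option 6 0. Option 6 has the fewest and is eliminated.
Round 2: Option 7 21, Option 3 17, Option 9 11, Option 4 4. Option 4 has the fewest and is eliminated.
Round 3: Option 7 25, Option 3 17, Option 9 11. Option 9 has the fewest and is eliminated.
Round 4: Option 3 28, Option 7 25. Option 3 has a majority.

Option 6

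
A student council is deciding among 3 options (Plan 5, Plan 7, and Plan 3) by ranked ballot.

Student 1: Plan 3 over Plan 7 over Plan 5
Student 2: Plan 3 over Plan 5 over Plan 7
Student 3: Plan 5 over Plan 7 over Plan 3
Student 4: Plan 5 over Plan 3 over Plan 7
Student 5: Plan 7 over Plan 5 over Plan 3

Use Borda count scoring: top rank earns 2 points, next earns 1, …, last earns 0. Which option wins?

Plan 5

Borda scores:
  Plan 5: 0 + 1 + 2 + 2 + 1 = 6
  Plan 7: 1 + 0 + 1 + 0 + 2 = 4
  Plan 3: 2 + 2 + 0 + 1 + 0 = 5
Plan 5 has the highest total.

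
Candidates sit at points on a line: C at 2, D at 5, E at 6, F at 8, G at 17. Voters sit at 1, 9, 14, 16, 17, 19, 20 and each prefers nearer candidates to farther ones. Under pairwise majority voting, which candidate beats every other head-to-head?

G

With single-peaked preferences on a line, the Condorcet winner is the candidate closest to the median voter.
The median voter (position 16) is closest to G at 17.
Check: G vs E — voters closer to G: 5 of 7.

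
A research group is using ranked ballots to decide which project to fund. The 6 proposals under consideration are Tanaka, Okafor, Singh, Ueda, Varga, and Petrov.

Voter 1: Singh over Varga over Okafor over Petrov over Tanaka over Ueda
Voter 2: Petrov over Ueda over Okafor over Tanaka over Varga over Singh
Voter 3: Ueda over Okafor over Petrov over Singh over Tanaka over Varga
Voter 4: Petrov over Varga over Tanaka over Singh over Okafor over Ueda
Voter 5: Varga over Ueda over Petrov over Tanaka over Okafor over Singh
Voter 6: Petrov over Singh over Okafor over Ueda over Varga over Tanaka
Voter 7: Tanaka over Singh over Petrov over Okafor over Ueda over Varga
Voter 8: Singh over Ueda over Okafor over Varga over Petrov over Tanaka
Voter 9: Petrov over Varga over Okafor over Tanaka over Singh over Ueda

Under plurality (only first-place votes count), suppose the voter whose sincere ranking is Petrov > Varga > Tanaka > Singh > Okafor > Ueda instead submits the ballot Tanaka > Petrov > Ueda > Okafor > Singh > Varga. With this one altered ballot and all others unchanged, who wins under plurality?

First-place totals with the altered ballot: Tanaka 2, Okafor 0, Singh 2, Ueda 1, Varga 1, Petrov 3.
The winner is unchanged: still Petrov.

Petrov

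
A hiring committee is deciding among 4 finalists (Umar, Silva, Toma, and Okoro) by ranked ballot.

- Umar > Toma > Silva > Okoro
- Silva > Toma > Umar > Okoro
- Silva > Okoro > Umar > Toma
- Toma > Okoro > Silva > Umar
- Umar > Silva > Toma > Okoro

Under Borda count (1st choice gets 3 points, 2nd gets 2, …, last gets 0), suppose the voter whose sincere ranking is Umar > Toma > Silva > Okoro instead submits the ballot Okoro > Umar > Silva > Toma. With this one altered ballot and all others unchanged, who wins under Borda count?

Borda totals with the altered ballot: Umar 7, Silva 10, Toma 6, Okoro 7.
The winner is unchanged: still Silva.

Silva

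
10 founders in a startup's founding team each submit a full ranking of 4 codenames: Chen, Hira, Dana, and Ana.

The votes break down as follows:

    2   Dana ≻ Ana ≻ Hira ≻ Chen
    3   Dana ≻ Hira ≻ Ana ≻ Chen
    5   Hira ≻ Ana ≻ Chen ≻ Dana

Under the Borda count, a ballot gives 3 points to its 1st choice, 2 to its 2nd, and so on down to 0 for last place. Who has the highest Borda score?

Borda scores:
  Chen: 2·0 + 3·0 + 5·1 = 5
  Hira: 2·1 + 3·2 + 5·3 = 23
  Dana: 2·3 + 3·3 + 5·0 = 15
  Ana: 2·2 + 3·1 + 5·2 = 17
Hira has the highest total.

Hira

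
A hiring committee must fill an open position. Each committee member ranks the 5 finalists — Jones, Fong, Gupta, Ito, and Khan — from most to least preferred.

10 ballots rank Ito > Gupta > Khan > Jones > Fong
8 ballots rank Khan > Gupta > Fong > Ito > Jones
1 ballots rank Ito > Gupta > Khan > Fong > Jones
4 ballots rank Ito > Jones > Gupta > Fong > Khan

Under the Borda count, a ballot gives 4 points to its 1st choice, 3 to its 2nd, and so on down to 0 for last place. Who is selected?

Borda scores:
  Jones: 10·1 + 8·0 + 0 + 4·3 = 22
  Fong: 10·0 + 8·2 + 1 + 4·1 = 21
  Gupta: 10·3 + 8·3 + 3 + 4·2 = 65
  Ito: 10·4 + 8·1 + 4 + 4·4 = 68
  Khan: 10·2 + 8·4 + 2 + 4·0 = 54
Ito has the highest total.

Ito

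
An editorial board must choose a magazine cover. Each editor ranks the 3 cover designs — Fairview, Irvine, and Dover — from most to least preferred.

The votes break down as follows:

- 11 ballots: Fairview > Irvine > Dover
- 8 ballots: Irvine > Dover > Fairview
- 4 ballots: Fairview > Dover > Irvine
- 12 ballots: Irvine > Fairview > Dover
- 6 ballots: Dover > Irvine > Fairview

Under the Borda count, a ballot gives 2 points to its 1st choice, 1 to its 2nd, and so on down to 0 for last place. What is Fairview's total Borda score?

Borda scores:
  Fairview: 11·2 + 8·0 + 4·2 + 12·1 + 6·0 = 42
  Irvine: 11·1 + 8·2 + 4·0 + 12·2 + 6·1 = 57
  Dover: 11·0 + 8·1 + 4·1 + 12·0 + 6·2 = 24

42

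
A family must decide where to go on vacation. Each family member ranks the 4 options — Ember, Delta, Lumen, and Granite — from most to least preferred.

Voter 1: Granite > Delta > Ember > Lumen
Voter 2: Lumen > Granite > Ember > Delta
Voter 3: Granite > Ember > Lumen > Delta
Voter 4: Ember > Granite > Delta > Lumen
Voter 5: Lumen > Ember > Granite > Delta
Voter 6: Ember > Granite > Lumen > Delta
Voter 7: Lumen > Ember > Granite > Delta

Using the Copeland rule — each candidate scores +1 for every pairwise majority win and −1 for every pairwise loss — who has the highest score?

Pairwise results:
  Ember vs Delta: Ember wins 6–1.
  Ember vs Lumen: Ember wins 4–3.
  Ember vs Granite: Ember wins 4–3.
  Delta vs Lumen: Lumen wins 5–2.
  Delta vs Granite: Granite wins 7–0.
  Lumen vs Granite: Granite wins 4–3.
Copeland scores (wins − losses):
  Ember: 3 − 0 = 3
  Delta: 0 − 3 = -3
  Lumen: 1 − 2 = -1
  Granite: 2 − 1 = 1
Ember has the best Copeland score.

Ember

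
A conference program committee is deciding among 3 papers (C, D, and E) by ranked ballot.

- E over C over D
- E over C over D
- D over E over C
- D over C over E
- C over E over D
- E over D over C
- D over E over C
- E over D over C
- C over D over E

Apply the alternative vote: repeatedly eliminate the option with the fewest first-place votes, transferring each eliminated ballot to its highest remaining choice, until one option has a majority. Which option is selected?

Round 1: E 4, D 3, C 2. C has the fewest and is eliminated.
Round 2: E 5, D 4. E has a majority.

E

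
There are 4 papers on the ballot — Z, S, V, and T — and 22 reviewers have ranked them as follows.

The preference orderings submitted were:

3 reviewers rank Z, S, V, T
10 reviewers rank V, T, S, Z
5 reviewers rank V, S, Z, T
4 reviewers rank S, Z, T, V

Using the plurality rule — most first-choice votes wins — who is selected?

V

First-place vote totals:
  Z: 3
  S: 4
  V: 15
  T: 0
V has the most first-place votes.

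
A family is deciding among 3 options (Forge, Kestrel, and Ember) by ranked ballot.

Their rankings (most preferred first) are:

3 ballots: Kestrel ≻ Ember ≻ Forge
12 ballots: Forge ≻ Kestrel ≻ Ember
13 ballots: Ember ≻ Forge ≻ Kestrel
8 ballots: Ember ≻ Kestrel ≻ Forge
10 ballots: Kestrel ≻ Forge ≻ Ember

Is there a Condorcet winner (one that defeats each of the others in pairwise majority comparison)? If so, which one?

There is no Condorcet winner

Head-to-head results (46 voters total):
Forge vs Kestrel: Forge wins 25–21.
Forge vs Ember: Ember wins 24–22.
Kestrel vs Ember: Kestrel wins 25–21.
No candidate beats all others: Forge beats Kestrel beats Ember beats Forge, a majority cycle.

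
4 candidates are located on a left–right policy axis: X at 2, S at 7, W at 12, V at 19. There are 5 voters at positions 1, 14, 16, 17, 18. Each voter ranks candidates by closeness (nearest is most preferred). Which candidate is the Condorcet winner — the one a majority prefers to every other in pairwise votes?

With single-peaked preferences on a line, the Condorcet winner is the candidate closest to the median voter.
The median voter (position 16) is closest to V at 19.
Check: V vs X — voters closer to V: 4 of 5.

V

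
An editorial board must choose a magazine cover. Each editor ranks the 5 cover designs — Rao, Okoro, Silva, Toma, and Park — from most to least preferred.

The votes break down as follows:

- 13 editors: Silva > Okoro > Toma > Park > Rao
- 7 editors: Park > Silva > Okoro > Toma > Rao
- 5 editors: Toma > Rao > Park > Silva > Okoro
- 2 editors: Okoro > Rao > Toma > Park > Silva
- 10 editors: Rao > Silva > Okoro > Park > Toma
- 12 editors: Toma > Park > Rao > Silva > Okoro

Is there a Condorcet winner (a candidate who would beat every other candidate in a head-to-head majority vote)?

No

Head-to-head results (49 voters total):
Rao vs Okoro: Rao wins 27–22.
Rao vs Silva: Rao wins 29–20.
Rao vs Toma: Toma wins 37–12.
Rao vs Park: Park wins 32–17.
Okoro vs Silva: Silva wins 47–2.
Okoro vs Toma: Okoro wins 32–17.
Okoro vs Park: Okoro wins 25–24.
Silva vs Toma: Silva wins 30–19.
Silva vs Park: Park wins 26–23.
Toma vs Park: Toma wins 32–17.
No candidate beats all others: Rao beats Okoro beats Toma beats Rao, a majority cycle.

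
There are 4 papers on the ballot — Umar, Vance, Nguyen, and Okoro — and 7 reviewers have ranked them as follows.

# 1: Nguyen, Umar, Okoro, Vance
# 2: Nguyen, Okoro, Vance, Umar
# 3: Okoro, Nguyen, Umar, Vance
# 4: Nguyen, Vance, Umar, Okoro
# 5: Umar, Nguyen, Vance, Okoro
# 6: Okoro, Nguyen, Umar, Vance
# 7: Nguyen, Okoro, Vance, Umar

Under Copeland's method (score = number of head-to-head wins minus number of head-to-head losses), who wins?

Pairwise results:
  Umar vs Vance: Umar wins 4–3.
  Umar vs Nguyen: Nguyen wins 6–1.
  Umar vs Okoro: Okoro wins 4–3.
  Vance vs Nguyen: Nguyen wins 7–0.
  Vance vs Okoro: Okoro wins 5–2.
  Nguyen vs Okoro: Nguyen wins 5–2.
Copeland scores (wins − losses):
  Umar: 1 − 2 = -1
  Vance: 0 − 3 = -3
  Nguyen: 3 − 0 = 3
  Okoro: 2 − 1 = 1
Nguyen has the best Copeland score.

Nguyen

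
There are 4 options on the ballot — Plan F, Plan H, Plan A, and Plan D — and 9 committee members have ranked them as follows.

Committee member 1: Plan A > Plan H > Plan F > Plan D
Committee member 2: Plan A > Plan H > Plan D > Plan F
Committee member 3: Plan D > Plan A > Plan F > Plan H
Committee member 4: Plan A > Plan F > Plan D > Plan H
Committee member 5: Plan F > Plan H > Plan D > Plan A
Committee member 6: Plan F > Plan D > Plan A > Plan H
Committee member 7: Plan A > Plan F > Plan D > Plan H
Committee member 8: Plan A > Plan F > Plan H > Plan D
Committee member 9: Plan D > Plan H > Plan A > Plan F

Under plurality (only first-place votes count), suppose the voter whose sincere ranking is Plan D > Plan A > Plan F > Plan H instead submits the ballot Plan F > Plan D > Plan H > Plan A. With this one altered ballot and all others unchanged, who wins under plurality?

Plan A

First-place totals with the altered ballot: Plan F 3, Plan H 0, Plan A 5, Plan D 1.
The winner is unchanged: still Plan A.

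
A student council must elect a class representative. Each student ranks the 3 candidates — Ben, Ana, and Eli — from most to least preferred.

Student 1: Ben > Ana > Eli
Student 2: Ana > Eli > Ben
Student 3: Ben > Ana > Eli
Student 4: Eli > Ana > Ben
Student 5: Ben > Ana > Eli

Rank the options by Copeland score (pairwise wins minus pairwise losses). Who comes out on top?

Ben

Pairwise results:
  Ben vs Ana: Ben wins 3–2.
  Ben vs Eli: Ben wins 3–2.
  Ana vs Eli: Ana wins 4–1.
Copeland scores (wins − losses):
  Ben: 2 − 0 = 2
  Ana: 1 − 1 = 0
  Eli: 0 − 2 = -2
Ben has the best Copeland score.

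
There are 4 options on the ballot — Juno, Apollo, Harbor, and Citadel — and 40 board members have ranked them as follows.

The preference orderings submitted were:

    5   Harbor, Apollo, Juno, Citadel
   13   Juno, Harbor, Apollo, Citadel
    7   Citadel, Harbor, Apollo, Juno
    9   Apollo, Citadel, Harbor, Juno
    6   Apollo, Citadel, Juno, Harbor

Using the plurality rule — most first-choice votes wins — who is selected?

Apollo

First-place vote totals:
  Juno: 13
  Apollo: 15
  Harbor: 5
  Citadel: 7
Apollo has the most first-place votes.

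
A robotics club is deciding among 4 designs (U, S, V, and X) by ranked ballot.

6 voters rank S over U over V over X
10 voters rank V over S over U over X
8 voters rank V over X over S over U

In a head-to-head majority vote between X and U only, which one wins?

Ballots ranking X above U: 8.
Ballots ranking U above X: 6+10 = 16.
U wins the head-to-head, 16–8.

U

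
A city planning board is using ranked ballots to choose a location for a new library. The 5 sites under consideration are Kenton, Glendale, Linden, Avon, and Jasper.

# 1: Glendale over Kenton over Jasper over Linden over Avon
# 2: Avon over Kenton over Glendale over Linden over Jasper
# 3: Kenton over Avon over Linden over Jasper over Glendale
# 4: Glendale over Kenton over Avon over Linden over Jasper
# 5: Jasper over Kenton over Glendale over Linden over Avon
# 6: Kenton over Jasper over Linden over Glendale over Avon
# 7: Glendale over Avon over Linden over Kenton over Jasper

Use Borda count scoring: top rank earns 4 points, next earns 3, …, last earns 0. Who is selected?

Kenton

Borda scores:
  Kenton: 3 + 3 + 4 + 3 + 3 + 4 + 1 = 21
  Glendale: 4 + 2 + 0 + 4 + 2 + 1 + 4 = 17
  Linden: 1 + 1 + 2 + 1 + 1 + 2 + 2 = 10
  Avon: 0 + 4 + 3 + 2 + 0 + 0 + 3 = 12
  Jasper: 2 + 0 + 1 + 0 + 4 + 3 + 0 = 10
Kenton has the highest total.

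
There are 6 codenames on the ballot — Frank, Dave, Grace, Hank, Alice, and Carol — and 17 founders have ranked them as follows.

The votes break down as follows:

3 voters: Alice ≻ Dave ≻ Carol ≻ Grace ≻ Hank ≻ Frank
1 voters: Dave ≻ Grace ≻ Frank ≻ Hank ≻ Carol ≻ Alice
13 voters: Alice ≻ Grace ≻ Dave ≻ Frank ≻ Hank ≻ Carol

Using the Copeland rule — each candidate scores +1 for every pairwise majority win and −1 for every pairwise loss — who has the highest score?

Alice

Pairwise results:
  Frank vs Dave: Dave wins 17–0.
  Frank vs Grace: Grace wins 17–0.
  Frank vs Hank: Frank wins 14–3.
  Frank vs Alice: Alice wins 16–1.
  Frank vs Carol: Frank wins 14–3.
  Dave vs Grace: Grace wins 13–4.
  Dave vs Hank: Dave wins 17–0.
  Dave vs Alice: Alice wins 16–1.
  Dave vs Carol: Dave wins 17–0.
  Grace vs Hank: Grace wins 17–0.
  Grace vs Alice: Alice wins 16–1.
  Grace vs Carol: Grace wins 14–3.
  Hank vs Alice: Alice wins 16–1.
  Hank vs Carol: Hank wins 14–3.
  Alice vs Carol: Alice wins 16–1.
Copeland scores (wins − losses):
  Frank: 2 − 3 = -1
  Dave: 3 − 2 = 1
  Grace: 4 − 1 = 3
  Hank: 1 − 4 = -3
  Alice: 5 − 0 = 5
  Carol: 0 − 5 = -5
Alice has the best Copeland score.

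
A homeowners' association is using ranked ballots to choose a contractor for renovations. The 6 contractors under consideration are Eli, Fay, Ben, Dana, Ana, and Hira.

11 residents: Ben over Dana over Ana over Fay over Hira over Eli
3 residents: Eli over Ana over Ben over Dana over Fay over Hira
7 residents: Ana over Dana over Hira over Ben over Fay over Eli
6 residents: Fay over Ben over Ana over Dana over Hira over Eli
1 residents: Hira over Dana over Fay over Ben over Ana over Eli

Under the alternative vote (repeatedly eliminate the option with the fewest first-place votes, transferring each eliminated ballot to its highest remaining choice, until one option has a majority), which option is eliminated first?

Dana

Round 1: Ben 11, Ana 7, Fay 6, Eli 3, Hira 1, Dana 0. Dana has the fewest and is eliminated.
Round 2: Ben 11, Ana 7, Fay 6, Eli 3, Hira 1. Hira has the fewest and is eliminated.
Round 3: Ben 11, Fay 7, Ana 7, Eli 3. Eli has the fewest and is eliminated.
Round 4: Ben 11, Ana 10, Fay 7. Fay has the fewest and is eliminated.
Round 5: Ben 18, Ana 10. Ben has a majority.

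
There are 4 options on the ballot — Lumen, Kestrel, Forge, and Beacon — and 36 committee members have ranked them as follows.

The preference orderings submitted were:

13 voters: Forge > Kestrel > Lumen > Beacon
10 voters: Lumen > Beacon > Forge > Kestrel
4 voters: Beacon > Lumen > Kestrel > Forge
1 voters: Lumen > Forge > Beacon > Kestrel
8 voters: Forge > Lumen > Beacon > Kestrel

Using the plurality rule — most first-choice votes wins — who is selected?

First-place vote totals:
  Lumen: 11
  Kestrel: 0
  Forge: 21
  Beacon: 4
Forge has the most first-place votes.

Forge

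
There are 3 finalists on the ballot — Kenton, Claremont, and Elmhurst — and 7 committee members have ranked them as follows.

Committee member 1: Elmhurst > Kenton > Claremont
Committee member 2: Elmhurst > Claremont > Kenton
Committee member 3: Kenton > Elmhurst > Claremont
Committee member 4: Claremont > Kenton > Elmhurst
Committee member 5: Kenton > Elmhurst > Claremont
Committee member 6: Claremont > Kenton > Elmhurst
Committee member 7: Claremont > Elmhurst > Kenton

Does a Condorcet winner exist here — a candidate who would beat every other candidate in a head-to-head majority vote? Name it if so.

There is no Condorcet winner

Head-to-head results (7 voters total):
Kenton vs Claremont: Claremont wins 4–3.
Kenton vs Elmhurst: Kenton wins 4–3.
Claremont vs Elmhurst: Elmhurst wins 4–3.
No candidate beats all others: Kenton beats Elmhurst beats Claremont beats Kenton, a majority cycle.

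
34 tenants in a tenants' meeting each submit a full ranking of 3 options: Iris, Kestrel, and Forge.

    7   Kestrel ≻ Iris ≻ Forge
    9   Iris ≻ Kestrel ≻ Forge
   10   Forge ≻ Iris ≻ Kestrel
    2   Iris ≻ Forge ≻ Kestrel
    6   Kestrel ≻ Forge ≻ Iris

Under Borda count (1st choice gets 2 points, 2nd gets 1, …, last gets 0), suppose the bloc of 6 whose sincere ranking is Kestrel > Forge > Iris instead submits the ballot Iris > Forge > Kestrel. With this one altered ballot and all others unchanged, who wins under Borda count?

Borda totals with the altered ballot: Iris 51, Kestrel 23, Forge 28.
The winner is unchanged: still Iris.

Iris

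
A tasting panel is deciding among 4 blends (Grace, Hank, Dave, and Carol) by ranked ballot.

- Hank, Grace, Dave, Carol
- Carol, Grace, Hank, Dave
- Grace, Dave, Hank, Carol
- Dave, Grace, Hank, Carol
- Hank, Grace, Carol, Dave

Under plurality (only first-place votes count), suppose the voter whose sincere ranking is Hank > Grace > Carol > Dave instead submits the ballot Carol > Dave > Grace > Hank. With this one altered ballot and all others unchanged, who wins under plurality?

First-place totals with the altered ballot: Grace 1, Hank 1, Dave 1, Carol 2.
The switch changes the winner from Hank to Carol.

Carol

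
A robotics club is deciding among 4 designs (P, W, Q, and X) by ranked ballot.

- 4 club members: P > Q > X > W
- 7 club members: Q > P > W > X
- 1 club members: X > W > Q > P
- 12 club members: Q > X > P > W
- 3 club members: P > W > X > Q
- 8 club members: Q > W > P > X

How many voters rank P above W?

Ballots ranking P above W: 4+7+12+3 = 26.
Ballots ranking W above P: 1+8 = 9.
So 26 of 35 voters prefer P to W.

26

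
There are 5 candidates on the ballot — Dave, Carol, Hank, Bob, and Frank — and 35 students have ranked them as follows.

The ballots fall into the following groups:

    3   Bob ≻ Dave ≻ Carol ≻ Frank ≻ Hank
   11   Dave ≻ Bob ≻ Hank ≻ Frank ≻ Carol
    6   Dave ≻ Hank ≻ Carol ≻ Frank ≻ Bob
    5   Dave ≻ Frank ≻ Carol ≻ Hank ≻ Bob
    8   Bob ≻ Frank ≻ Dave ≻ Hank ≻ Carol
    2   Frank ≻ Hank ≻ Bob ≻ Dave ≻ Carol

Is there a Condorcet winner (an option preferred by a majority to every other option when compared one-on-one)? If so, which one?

Head-to-head results (35 voters total):
Dave vs Carol: Dave wins 35–0.
Dave vs Hank: Dave wins 33–2.
Dave vs Bob: Dave wins 22–13.
Dave vs Frank: Dave wins 25–10.
Carol vs Hank: Hank wins 27–8.
Carol vs Bob: Bob wins 24–11.
Carol vs Frank: Frank wins 26–9.
Hank vs Bob: Bob wins 22–13.
Hank vs Frank: Frank wins 18–17.
Bob vs Frank: Bob wins 22–13.
Dave beats each rival — Carol (35–0), Hank (33–2), Bob (22–13), Frank (25–10) — so Dave is the Condorcet winner.

Dave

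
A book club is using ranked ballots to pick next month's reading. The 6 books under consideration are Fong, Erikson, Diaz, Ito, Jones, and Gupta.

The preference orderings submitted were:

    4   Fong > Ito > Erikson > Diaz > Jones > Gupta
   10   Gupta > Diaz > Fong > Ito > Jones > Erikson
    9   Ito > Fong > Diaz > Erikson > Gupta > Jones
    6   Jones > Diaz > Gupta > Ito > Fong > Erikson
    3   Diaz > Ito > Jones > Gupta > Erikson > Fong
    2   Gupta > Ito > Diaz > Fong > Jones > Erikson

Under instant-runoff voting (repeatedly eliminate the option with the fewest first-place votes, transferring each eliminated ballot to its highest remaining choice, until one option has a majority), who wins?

Round 1: Gupta 12, Ito 9, Jones 6, Fong 4, Diaz 3, Erikson 0. Erikson has the fewest and is eliminated.
Round 2: Gupta 12, Ito 9, Jones 6, Fong 4, Diaz 3. Diaz has the fewest and is eliminated.
Round 3: Ito 12, Gupta 12, Jones 6, Fong 4. Fong has the fewest and is eliminated.
Round 4: Ito 16, Gupta 12, Jones 6. Jones has the fewest and is eliminated.
Round 5: Gupta 18, Ito 16. Gupta has a majority.

Gupta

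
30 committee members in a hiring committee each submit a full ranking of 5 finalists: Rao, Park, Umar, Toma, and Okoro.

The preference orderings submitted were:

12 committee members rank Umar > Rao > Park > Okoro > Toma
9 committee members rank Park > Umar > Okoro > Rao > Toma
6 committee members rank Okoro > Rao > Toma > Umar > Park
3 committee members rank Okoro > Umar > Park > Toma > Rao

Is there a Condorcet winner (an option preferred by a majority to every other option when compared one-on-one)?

Head-to-head results (30 voters total):
Rao vs Park: Rao wins 18–12.
Rao vs Umar: Umar wins 24–6.
Rao vs Toma: Rao wins 27–3.
Rao vs Okoro: Okoro wins 18–12.
Park vs Umar: Umar wins 21–9.
Park vs Toma: Park wins 24–6.
Park vs Okoro: Park wins 21–9.
Umar vs Toma: Umar wins 24–6.
Umar vs Okoro: Umar wins 21–9.
Toma vs Okoro: Okoro wins 30–0.
Umar beats each rival — Rao (24–6), Park (21–9), Toma (24–6), Okoro (21–9) — so Umar is the Condorcet winner.

Yes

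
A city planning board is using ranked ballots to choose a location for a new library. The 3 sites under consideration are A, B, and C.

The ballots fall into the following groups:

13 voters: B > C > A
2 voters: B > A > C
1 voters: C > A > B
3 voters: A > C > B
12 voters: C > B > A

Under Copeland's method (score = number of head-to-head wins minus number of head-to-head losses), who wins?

C

Pairwise results:
  A vs B: B wins 27–4.
  A vs C: C wins 26–5.
  B vs C: C wins 16–15.
Copeland scores (wins − losses):
  A: 0 − 2 = -2
  B: 1 − 1 = 0
  C: 2 − 0 = 2
C has the best Copeland score.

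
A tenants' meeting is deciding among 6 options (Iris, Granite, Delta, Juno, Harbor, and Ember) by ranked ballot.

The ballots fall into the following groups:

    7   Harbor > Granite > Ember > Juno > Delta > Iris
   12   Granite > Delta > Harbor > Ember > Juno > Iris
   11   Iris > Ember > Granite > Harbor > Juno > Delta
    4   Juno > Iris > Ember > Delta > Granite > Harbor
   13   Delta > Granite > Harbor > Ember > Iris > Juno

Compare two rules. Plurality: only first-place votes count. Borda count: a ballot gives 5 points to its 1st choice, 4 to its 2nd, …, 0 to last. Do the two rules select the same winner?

No

Plurality first-place counts: Iris 11, Granite 12, Delta 13, Juno 4, Harbor 7, Ember 0 → Delta.
Borda totals: Iris 84, Granite 177, Delta 128, Juno 57, Harbor 132, Ember 127 → Granite.
The two rules disagree: plurality picks Delta, Borda picks Granite.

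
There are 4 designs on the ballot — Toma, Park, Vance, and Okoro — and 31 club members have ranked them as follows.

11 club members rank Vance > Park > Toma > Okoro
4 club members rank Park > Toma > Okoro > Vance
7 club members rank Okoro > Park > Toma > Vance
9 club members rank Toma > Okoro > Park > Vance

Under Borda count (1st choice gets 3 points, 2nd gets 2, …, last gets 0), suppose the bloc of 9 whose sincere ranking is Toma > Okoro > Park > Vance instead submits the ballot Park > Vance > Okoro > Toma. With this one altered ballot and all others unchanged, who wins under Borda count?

Park

Borda totals with the altered ballot: Toma 26, Park 75, Vance 51, Okoro 34.
The winner is unchanged: still Park.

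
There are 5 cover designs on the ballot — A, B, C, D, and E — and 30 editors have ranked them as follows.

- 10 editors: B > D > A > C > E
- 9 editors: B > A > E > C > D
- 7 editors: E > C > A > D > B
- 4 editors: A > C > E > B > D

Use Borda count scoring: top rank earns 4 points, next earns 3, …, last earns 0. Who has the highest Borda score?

B

Borda scores:
  A: 10·2 + 9·3 + 7·2 + 4·4 = 77
  B: 10·4 + 9·4 + 7·0 + 4·1 = 80
  C: 10·1 + 9·1 + 7·3 + 4·3 = 52
  D: 10·3 + 9·0 + 7·1 + 4·0 = 37
  E: 10·0 + 9·2 + 7·4 + 4·2 = 54
B has the highest total.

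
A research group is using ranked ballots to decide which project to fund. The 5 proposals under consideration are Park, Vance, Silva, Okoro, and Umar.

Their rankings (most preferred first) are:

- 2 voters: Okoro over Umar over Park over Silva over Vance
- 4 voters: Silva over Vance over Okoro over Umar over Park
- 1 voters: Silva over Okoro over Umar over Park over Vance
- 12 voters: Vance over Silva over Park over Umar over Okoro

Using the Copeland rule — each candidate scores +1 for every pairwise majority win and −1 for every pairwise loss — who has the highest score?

Vance

Pairwise results:
  Park vs Vance: Vance wins 16–3.
  Park vs Silva: Silva wins 17–2.
  Park vs Okoro: Park wins 12–7.
  Park vs Umar: Park wins 12–7.
  Vance vs Silva: Vance wins 12–7.
  Vance vs Okoro: Vance wins 16–3.
  Vance vs Umar: Vance wins 16–3.
  Silva vs Okoro: Silva wins 17–2.
  Silva vs Umar: Silva wins 17–2.
  Okoro vs Umar: Umar wins 12–7.
Copeland scores (wins − losses):
  Park: 2 − 2 = 0
  Vance: 4 − 0 = 4
  Silva: 3 − 1 = 2
  Okoro: 0 − 4 = -4
  Umar: 1 − 3 = -2
Vance has the best Copeland score.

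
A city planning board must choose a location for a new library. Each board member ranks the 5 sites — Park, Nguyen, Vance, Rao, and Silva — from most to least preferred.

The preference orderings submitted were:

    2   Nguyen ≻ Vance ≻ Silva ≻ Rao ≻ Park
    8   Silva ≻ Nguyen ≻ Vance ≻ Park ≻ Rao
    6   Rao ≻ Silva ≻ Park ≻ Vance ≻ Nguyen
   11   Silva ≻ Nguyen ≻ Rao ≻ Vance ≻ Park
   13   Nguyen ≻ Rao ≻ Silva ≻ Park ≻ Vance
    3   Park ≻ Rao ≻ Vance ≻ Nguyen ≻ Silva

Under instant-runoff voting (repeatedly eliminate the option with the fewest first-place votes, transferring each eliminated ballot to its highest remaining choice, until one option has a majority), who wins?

Round 1: Silva 19, Nguyen 15, Rao 6, Park 3, Vance 0. Vance has the fewest and is eliminated.
Round 2: Silva 19, Nguyen 15, Rao 6, Park 3. Park has the fewest and is eliminated.
Round 3: Silva 19, Nguyen 15, Rao 9. Rao has the fewest and is eliminated.
Round 4: Silva 25, Nguyen 18. Silva has a majority.

Silva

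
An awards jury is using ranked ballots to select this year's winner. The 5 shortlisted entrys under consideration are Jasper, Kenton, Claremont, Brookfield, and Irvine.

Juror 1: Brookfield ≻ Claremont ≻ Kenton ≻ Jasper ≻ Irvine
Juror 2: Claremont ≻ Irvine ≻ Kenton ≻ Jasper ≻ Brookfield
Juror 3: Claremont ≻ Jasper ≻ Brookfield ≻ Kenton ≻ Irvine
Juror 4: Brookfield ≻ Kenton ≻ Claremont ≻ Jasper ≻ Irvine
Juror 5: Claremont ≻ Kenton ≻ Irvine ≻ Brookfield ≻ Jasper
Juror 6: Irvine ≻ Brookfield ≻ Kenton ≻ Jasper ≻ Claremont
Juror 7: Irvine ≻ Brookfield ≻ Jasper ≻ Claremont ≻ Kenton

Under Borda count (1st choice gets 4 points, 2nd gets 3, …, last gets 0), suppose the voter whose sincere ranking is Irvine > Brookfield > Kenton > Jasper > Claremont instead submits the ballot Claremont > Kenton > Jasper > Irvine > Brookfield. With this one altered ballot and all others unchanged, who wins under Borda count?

Claremont

Borda totals with the altered ballot: Jasper 10, Kenton 14, Claremont 22, Brookfield 14, Irvine 10.
The winner is unchanged: still Claremont.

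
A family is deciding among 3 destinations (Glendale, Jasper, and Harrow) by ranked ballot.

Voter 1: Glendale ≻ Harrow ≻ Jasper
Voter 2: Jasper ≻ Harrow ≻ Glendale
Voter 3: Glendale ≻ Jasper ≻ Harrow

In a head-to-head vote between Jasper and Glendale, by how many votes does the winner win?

Ballots ranking Jasper above Glendale: 1.
Ballots ranking Glendale above Jasper: 2.
Glendale wins 2–1, a margin of 1.

1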